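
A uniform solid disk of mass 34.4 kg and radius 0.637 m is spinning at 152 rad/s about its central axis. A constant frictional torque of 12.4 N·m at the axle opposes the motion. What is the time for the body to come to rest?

I = ½MR² = (1/2)(34.4)(0.637)² = 6.979 kg·m².
The net torque has magnitude 12.4 N·m, opposing ω.
|α| = τ/I = 12.40/6.979 = 1.777 rad/s² (deceleration).
0 = ω₀ − |α|t ⇒ t = ω₀/|α| = 152/1.777 = 85.55 s.

t ≈ 85.6 s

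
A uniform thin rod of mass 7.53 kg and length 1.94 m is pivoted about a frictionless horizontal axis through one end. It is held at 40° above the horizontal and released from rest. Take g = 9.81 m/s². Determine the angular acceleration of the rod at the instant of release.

α ≈ 5.81 rad/s²

About the pivot, I = (1/3)ML² = (1/3)(7.53)(1.94)² = 9.447 kg·m².
The weight acts at the center, a distance L/2 = 0.9700 m from the pivot; τ = Mg(L/2) cos 40° = 54.89 N·m.
α = τ/I = 54.89/9.447 = 5.810 rad/s².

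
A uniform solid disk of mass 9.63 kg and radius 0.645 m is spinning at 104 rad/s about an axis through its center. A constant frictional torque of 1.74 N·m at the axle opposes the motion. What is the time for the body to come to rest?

I = ½MR² = (1/2)(9.63)(0.645)² = 2.003 kg·m².
The net torque has magnitude 1.74 N·m, opposing ω.
|α| = τ/I = 1.740/2.003 = 0.8686 rad/s² (deceleration).
0 = ω₀ − |α|t ⇒ t = ω₀/|α| = 104/0.8686 = 119.7 s.

t ≈ 120 s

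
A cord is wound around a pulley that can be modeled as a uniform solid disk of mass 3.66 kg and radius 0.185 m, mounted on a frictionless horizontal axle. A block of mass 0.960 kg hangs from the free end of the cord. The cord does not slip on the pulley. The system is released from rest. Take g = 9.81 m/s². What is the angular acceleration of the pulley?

I = ½MR² = (1/2)(3.66)(0.185)² = 0.06263 kg·m².
Block: mg − T = ma. Pulley: TR = Iα. No-slip: a = αR, so T = (I/R²)a = 1.830·a.
Then mg = (m + 1.830)a, so a = (0.960)(9.81)/(0.960 + 1.830) = 3.375 m/s².
α = a/R = 3.375/0.185 = 18.25 rad/s².

α ≈ 18.2 rad/s²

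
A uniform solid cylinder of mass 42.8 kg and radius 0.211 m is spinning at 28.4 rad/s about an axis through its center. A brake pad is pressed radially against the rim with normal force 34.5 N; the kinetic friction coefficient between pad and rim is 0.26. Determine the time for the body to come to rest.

I = ½MR² = (1/2)(42.8)(0.211)² = 0.9527 kg·m².
Friction force f = μN = (0.26)(34.5) = 8.970 N at the rim; torque magnitude τ = fR = 1.893 N·m, opposing ω.
|α| = τ/I = 1.893/0.9527 = 1.987 rad/s² (deceleration).
0 = ω₀ − |α|t ⇒ t = ω₀/|α| = 28.4/1.987 = 14.30 s.

t ≈ 14.3 s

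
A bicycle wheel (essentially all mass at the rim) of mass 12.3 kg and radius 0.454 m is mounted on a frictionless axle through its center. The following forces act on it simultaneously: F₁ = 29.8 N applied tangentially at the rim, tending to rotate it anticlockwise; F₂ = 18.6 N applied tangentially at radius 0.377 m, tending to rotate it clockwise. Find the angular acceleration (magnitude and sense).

α ≈ 2.57 rad/s², anticlockwise

I = MR² = (12.3)(0.454)² = 2.535 kg·m².
Taking anticlockwise as positive: τ₁ = +(29.8)(0.454) = +13.53 N·m; τ₂ = −(18.6)(0.377) = −7.012 N·m.
Net torque τ = 6.517 N·m.
α = τ/I = 6.517/2.535 = 2.571 rad/s².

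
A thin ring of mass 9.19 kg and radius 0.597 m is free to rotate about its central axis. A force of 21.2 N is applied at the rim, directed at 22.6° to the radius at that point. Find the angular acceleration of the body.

I = MR² = (9.19)(0.597)² = 3.275 kg·m².
Only the tangential component produces torque: τ = F R sinθ = (21.2)(0.597) sin 22.6° = 4.864 N·m.
Newton's second law for rotation, τ = Iα, gives α = τ/I = 4.864/3.275 = 1.485 rad/s².

α ≈ 1.48 rad/s²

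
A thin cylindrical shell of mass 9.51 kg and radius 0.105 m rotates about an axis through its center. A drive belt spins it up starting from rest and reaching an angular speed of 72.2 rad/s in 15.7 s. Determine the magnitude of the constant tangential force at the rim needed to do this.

F ≈ 4.59 N

I = MR² = (9.51)(0.105)² = 0.1048 kg·m².
α = Δω/Δt = (72.2 − 0)/15.7 = 4.599 rad/s².
The required torque is τ = Iα = (0.1048)(4.599) = 0.4822 N·m.
A tangential force at the rim gives τ = FR, so F = τ/R = 0.4822/0.105 = 4.592 N.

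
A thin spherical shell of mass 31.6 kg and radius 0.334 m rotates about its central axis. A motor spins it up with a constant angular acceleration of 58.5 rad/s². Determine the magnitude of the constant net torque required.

τ ≈ 137 N·m

I = (2/3)MR² = (2/3)(31.6)(0.334)² = 2.350 kg·m².
τ = Iα = (2.350)(58.50) = 137.5 N·m.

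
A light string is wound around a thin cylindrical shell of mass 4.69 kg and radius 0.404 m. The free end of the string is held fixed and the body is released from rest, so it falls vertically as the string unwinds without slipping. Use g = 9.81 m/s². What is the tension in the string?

Translation: Mg − T = Ma. Rotation about the center: TR = Iα with I = MR².
With a = αR: T = (I/R²)a = M a, so Mg = (1 + 1.000)Ma.
a = g/(1 + 1.000) = 9.81/2.000 = 4.905 m/s².
T = 1.000·M·a = (1.000)(4.69)(4.905) = 23.00 N.

T ≈ 23.0 N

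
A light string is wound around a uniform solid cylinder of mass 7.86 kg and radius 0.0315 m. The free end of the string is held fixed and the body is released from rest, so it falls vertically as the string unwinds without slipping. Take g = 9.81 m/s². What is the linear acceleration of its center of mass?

Translation: Mg − T = Ma. Rotation about the center: TR = Iα with I = ½MR².
With a = αR: T = (I/R²)a = (1/2)M a, so Mg = (1 + 0.5000)Ma.
a = g/(1 + 0.5000) = 9.81/1.500 = 6.540 m/s².

a ≈ 6.54 m/s²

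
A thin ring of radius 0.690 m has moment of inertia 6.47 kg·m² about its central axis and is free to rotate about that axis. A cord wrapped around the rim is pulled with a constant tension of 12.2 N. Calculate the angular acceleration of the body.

α ≈ 1.30 rad/s²

τ = F R = (12.2)(0.690) = 8.418 N·m.
From τ = Iα: α = 8.418/6.470 = 1.301 rad/s².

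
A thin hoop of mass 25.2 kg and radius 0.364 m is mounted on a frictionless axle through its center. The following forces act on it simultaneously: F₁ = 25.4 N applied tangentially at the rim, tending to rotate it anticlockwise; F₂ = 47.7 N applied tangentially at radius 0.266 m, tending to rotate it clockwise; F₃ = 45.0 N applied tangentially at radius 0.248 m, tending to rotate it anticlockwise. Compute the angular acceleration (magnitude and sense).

I = MR² = (25.2)(0.364)² = 3.339 kg·m².
Taking anticlockwise as positive: τ₁ = +(25.4)(0.364) = +9.246 N·m; τ₂ = −(47.7)(0.266) = −12.69 N·m; τ₃ = +(45.0)(0.248) = +11.16 N·m.
Net torque τ = 7.717 N·m.
α = τ/I = 7.717/3.339 = 2.311 rad/s².

α ≈ 2.31 rad/s², anticlockwise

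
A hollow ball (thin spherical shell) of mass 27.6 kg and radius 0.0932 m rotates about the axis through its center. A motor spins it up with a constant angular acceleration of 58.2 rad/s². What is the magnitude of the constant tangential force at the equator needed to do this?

I = (2/3)MR² = (2/3)(27.6)(0.0932)² = 0.1598 kg·m².
The required torque is τ = Iα = (0.1598)(58.20) = 9.302 N·m.
A tangential force at the equator gives τ = FR, so F = τ/R = 9.302/0.0932 = 99.81 N.

F ≈ 99.8 N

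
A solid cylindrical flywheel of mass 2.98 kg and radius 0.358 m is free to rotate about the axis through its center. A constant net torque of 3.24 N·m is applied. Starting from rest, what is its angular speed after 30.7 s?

ω ≈ 521 rad/s

I = ½MR² = (1/2)(2.98)(0.358)² = 0.1910 kg·m².
α = τ/I = 3.24/0.1910 = 16.97 rad/s².
ω = ω₀ + αt = 0 + (16.97)(30.7) = 520.9 rad/s.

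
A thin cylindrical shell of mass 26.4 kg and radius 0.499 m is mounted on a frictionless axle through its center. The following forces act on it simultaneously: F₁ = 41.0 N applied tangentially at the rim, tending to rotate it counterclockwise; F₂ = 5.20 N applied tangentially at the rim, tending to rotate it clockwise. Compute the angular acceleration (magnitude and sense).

I = MR² = (26.4)(0.499)² = 6.574 kg·m².
Taking counterclockwise as positive: τ₁ = +(41.0)(0.499) = +20.46 N·m; τ₂ = −(5.20)(0.499) = −2.595 N·m.
Net torque τ = 17.86 N·m.
α = τ/I = 17.86/6.574 = 2.718 rad/s².

α ≈ 2.72 rad/s², counterclockwise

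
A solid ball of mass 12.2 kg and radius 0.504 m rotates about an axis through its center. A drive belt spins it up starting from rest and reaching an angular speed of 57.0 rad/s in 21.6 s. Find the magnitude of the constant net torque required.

τ ≈ 3.27 N·m

I = (2/5)MR² = (2/5)(12.2)(0.504)² = 1.240 kg·m².
α = Δω/Δt = (57.0 − 0)/21.6 = 2.639 rad/s².
τ = Iα = (1.240)(2.639) = 3.271 N·m.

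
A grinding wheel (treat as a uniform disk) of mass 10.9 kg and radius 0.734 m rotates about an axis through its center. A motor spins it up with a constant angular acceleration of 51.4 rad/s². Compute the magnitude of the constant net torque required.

τ ≈ 151 N·m

I = ½MR² = (1/2)(10.9)(0.734)² = 2.936 kg·m².
τ = Iα = (2.936)(51.40) = 150.9 N·m.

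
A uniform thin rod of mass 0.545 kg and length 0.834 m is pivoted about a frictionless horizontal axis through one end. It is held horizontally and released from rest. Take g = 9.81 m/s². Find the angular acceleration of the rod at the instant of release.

About the pivot, I = (1/3)ML² = (1/3)(0.545)(0.834)² = 0.1264 kg·m².
The weight acts at the center, a distance L/2 = 0.4170 m from the pivot; τ = Mg(L/2) = 2.229 N·m.
α = τ/I = 2.229/0.1264 = 17.64 rad/s².
(Equivalently α = (3g/(2L)) = 17.64 rad/s².)

α ≈ 17.6 rad/s²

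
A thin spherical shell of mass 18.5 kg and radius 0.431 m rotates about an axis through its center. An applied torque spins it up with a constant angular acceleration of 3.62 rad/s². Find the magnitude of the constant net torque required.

I = (2/3)MR² = (2/3)(18.5)(0.431)² = 2.291 kg·m².
τ = Iα = (2.291)(3.620) = 8.294 N·m.

τ ≈ 8.29 N·m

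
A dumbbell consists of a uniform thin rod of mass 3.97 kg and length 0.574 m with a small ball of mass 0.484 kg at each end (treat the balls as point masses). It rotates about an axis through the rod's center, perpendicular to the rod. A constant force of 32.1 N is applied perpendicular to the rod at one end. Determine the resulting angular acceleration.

α ≈ 48.8 rad/s²

I_rod = (1/12)ML² = (1/12)(3.97)(0.574)² = 0.1090 kg·m².
I_balls = 2·m·(L/2)² = 2(0.484)(0.2870)² = 0.07973 kg·m².
Total I = 0.1887 kg·m².
τ = F·(L/2) = (32.1)(0.287) = 9.213 N·m.
α = τ/I = 9.213/0.1887 = 48.81 rad/s².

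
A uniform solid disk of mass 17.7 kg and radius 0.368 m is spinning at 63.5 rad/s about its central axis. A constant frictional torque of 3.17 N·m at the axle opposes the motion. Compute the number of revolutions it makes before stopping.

≈ 121 revolutions

I = ½MR² = (1/2)(17.7)(0.368)² = 1.199 kg·m².
The net torque has magnitude 3.17 N·m, opposing ω.
|α| = τ/I = 3.170/1.199 = 2.645 rad/s² (deceleration).
ω² = ω₀² − 2|α|θ with ω = 0 ⇒ θ = ω₀²/(2|α|) = 762.2 rad = 121.3 rev.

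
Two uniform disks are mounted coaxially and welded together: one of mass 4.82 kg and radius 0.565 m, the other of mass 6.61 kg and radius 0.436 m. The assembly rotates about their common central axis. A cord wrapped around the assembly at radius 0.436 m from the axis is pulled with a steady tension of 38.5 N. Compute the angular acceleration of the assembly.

α ≈ 12.0 rad/s²

I = ½M₁R₁² + ½M₂R₂² = ½(4.82)(0.565)² + ½(6.61)(0.436)² = 1.398 kg·m².
τ = F r = (38.5)(0.436) = 16.79 N·m.
α = τ/I = 16.79/1.398 = 12.01 rad/s².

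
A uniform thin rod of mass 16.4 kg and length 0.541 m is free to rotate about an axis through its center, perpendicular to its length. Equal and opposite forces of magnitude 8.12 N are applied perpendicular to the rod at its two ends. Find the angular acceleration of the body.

α ≈ 11.0 rad/s²

I = (1/12)ML² = (1/12)(16.4)(0.541)² = 0.4000 kg·m².
The couple gives τ = F·(L/2) + F·(L/2) = F L = (8.12)(0.541) = 4.393 N·m.
Newton's second law for rotation, τ = Iα, gives α = τ/I = 4.393/0.4000 = 10.98 rad/s².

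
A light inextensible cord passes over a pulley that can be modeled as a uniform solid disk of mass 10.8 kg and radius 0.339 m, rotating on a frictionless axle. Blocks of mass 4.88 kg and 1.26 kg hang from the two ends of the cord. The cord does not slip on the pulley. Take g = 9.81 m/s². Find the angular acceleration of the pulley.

I = ½MR² = (1/2)(10.8)(0.339)² = 0.6206 kg·m².
Heavier block: m₁g − T₁ = m₁a. Lighter block: T₂ − m₂g = m₂a.
Pulley: (T₁ − T₂)R = Iα = I(a/R), so T₁ − T₂ = (I/R²)a = (1/2)M_p a = 5.400·a.
Adding the three: (m₁ − m₂)g = (m₁ + m₂ + 5.400)a, so a = (4.88 − 1.26)(9.81)/(4.88 + 1.26 + 5.400) = 3.077 m/s².
α = a/R = 3.077/0.339 = 9.078 rad/s².

α ≈ 9.08 rad/s²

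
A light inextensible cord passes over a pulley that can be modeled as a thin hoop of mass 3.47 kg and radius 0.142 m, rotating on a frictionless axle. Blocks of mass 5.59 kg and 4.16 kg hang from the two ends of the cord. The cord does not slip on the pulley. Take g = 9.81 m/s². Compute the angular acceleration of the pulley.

α ≈ 7.47 rad/s²

I = MR² = (3.47)(0.142)² = 0.06997 kg·m².
Heavier block: m₁g − T₁ = m₁a. Lighter block: T₂ − m₂g = m₂a.
Pulley: (T₁ − T₂)R = Iα = I(a/R), so T₁ − T₂ = (I/R²)a = 1·M_p a = 3.470·a.
Adding the three: (m₁ − m₂)g = (m₁ + m₂ + 3.470)a, so a = (5.59 − 4.16)(9.81)/(5.59 + 4.16 + 3.470) = 1.061 m/s².
α = a/R = 1.061/0.142 = 7.473 rad/s².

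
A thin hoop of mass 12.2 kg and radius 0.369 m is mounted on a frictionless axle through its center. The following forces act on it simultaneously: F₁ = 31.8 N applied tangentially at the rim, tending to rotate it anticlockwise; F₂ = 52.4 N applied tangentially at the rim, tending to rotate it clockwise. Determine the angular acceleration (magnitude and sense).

I = MR² = (12.2)(0.369)² = 1.661 kg·m².
Taking anticlockwise as positive: τ₁ = +(31.8)(0.369) = +11.73 N·m; τ₂ = −(52.4)(0.369) = −19.34 N·m.
Net torque τ = -7.601 N·m.
α = τ/I = -7.601/1.661 = -4.576 rad/s².

α ≈ 4.58 rad/s², clockwise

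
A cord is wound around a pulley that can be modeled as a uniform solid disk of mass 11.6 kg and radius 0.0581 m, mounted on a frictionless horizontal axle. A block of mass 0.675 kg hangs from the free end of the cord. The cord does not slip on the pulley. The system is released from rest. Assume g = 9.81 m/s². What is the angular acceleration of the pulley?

α ≈ 17.6 rad/s²

I = ½MR² = (1/2)(11.6)(0.0581)² = 0.01958 kg·m².
Block: mg − T = ma. Pulley: TR = Iα. No-slip: a = αR, so T = (I/R²)a = 5.800·a.
Then mg = (m + 5.800)a, so a = (0.675)(9.81)/(0.675 + 5.800) = 1.023 m/s².
α = a/R = 1.023/0.0581 = 17.60 rad/s².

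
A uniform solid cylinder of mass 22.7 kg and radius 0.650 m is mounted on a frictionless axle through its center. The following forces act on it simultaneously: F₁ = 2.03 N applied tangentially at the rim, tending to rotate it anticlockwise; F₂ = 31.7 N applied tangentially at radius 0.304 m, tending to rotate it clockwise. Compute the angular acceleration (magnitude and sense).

α ≈ 1.73 rad/s², clockwise

I = ½MR² = (1/2)(22.7)(0.650)² = 4.795 kg·m².
Taking anticlockwise as positive: τ₁ = +(2.03)(0.650) = +1.319 N·m; τ₂ = −(31.7)(0.304) = −9.637 N·m.
Net torque τ = -8.317 N·m.
α = τ/I = -8.317/4.795 = -1.734 rad/s².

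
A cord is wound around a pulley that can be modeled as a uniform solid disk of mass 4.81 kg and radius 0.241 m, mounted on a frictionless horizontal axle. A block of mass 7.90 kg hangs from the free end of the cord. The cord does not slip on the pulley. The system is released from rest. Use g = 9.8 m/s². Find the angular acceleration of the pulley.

α ≈ 31.2 rad/s²

I = ½MR² = (1/2)(4.81)(0.241)² = 0.1397 kg·m².
Block: mg − T = ma. Pulley: TR = Iα. No-slip: a = αR, so T = (I/R²)a = 2.405·a.
Then mg = (m + 2.405)a, so a = (7.90)(9.8)/(7.90 + 2.405) = 7.513 m/s².
α = a/R = 7.513/0.241 = 31.17 rad/s².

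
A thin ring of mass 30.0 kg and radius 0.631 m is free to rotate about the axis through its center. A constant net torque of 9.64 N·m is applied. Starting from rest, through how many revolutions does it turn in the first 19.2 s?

≈ 23.7 revolutions

I = MR² = (30.0)(0.631)² = 11.94 kg·m².
α = τ/I = 9.64/11.94 = 0.8070 rad/s².
θ = ½αt² = ½(0.8070)(19.2)² = 148.8 rad.
Revolutions = θ/(2π) = 23.67.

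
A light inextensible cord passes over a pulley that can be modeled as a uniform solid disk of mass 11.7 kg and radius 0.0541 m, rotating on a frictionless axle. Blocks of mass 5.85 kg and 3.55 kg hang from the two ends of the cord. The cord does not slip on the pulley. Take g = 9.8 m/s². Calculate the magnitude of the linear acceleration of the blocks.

I = ½MR² = (1/2)(11.7)(0.0541)² = 0.01712 kg·m².
Heavier block: m₁g − T₁ = m₁a. Lighter block: T₂ − m₂g = m₂a.
Pulley: (T₁ − T₂)R = Iα = I(a/R), so T₁ − T₂ = (I/R²)a = (1/2)M_p a = 5.850·a.
Adding the three: (m₁ − m₂)g = (m₁ + m₂ + 5.850)a, so a = (5.85 − 3.55)(9.8)/(5.85 + 3.55 + 5.850) = 1.478 m/s².

a ≈ 1.48 m/s²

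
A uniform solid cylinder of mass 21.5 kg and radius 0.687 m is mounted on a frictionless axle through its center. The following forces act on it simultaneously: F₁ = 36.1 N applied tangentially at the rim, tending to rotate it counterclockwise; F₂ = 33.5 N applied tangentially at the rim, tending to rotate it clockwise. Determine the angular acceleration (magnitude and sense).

α ≈ 0.352 rad/s², counterclockwise

I = ½MR² = (1/2)(21.5)(0.687)² = 5.074 kg·m².
Taking counterclockwise as positive: τ₁ = +(36.1)(0.687) = +24.80 N·m; τ₂ = −(33.5)(0.687) = −23.01 N·m.
Net torque τ = 1.786 N·m.
α = τ/I = 1.786/5.074 = 0.3521 rad/s².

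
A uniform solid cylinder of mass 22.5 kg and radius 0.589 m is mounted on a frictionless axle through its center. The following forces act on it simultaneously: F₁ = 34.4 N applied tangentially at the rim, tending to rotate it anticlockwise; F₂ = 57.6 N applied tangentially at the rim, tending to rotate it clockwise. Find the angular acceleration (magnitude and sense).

α ≈ 3.50 rad/s², clockwise

I = ½MR² = (1/2)(22.5)(0.589)² = 3.903 kg·m².
Taking anticlockwise as positive: τ₁ = +(34.4)(0.589) = +20.26 N·m; τ₂ = −(57.6)(0.589) = −33.93 N·m.
Net torque τ = -13.66 N·m.
α = τ/I = -13.66/3.903 = -3.501 rad/s².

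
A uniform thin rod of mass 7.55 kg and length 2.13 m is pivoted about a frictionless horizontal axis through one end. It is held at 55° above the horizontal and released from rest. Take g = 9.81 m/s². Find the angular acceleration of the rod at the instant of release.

α ≈ 3.96 rad/s²

About the pivot, I = (1/3)ML² = (1/3)(7.55)(2.13)² = 11.42 kg·m².
The weight acts at the center, a distance L/2 = 1.065 m from the pivot; τ = Mg(L/2) cos 55° = 45.24 N·m.
α = τ/I = 45.24/11.42 = 3.963 rad/s².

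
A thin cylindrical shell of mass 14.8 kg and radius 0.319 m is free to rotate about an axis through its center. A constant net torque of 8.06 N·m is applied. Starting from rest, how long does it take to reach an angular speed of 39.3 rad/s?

I = MR² = (14.8)(0.319)² = 1.506 kg·m².
α = τ/I = 8.06/1.506 = 5.352 rad/s².
ω = αt ⇒ t = ω/α = 39.3/5.352 = 7.343 s.

t ≈ 7.34 s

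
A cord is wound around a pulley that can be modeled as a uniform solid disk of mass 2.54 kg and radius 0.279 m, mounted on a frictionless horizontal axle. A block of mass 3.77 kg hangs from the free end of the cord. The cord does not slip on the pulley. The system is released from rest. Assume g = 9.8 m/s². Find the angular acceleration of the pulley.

α ≈ 26.3 rad/s²

I = ½MR² = (1/2)(2.54)(0.279)² = 0.09886 kg·m².
Block: mg − T = ma. Pulley: TR = Iα. No-slip: a = αR, so T = (I/R²)a = 1.270·a.
Then mg = (m + 1.270)a, so a = (3.77)(9.8)/(3.77 + 1.270) = 7.331 m/s².
α = a/R = 7.331/0.279 = 26.27 rad/s².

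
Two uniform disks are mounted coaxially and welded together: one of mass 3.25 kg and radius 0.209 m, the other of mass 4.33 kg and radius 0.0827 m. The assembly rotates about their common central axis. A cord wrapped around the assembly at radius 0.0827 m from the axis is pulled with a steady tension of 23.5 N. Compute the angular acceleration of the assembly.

I = ½M₁R₁² + ½M₂R₂² = ½(3.25)(0.209)² + ½(4.33)(0.0827)² = 0.08579 kg·m².
τ = F r = (23.5)(0.0827) = 1.943 N·m.
α = τ/I = 1.943/0.08579 = 22.65 rad/s².

α ≈ 22.7 rad/s²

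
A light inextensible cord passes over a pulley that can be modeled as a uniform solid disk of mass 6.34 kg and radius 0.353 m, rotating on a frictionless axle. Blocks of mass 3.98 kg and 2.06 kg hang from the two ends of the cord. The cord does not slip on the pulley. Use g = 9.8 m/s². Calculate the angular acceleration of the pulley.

α ≈ 5.79 rad/s²

I = ½MR² = (1/2)(6.34)(0.353)² = 0.3950 kg·m².
Heavier block: m₁g − T₁ = m₁a. Lighter block: T₂ − m₂g = m₂a.
Pulley: (T₁ − T₂)R = Iα = I(a/R), so T₁ − T₂ = (I/R²)a = (1/2)M_p a = 3.170·a.
Adding the three: (m₁ − m₂)g = (m₁ + m₂ + 3.170)a, so a = (3.98 − 2.06)(9.8)/(3.98 + 2.06 + 3.170) = 2.043 m/s².
α = a/R = 2.043/0.353 = 5.788 rad/s².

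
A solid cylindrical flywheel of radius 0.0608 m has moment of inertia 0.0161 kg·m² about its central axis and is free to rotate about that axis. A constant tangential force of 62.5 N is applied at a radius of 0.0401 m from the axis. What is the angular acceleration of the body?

τ = F·r = (62.5)(0.0401) = 2.506 N·m.
From τ = Iα: α = 2.506/0.01610 = 155.7 rad/s².

α ≈ 156 rad/s²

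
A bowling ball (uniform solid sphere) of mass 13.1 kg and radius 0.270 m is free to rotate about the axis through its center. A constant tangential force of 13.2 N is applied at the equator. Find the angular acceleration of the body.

I = (2/5)MR² = (2/5)(13.1)(0.270)² = 0.3820 kg·m².
τ = F R = (13.2)(0.270) = 3.564 N·m.
Newton's second law for rotation, τ = Iα, gives α = τ/I = 3.564/0.3820 = 9.330 rad/s².

α ≈ 9.33 rad/s²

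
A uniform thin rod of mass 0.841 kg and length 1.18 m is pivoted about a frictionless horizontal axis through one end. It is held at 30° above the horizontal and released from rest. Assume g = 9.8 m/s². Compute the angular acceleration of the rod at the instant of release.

About the pivot, I = (1/3)ML² = (1/3)(0.841)(1.18)² = 0.3903 kg·m².
The weight acts at the center, a distance L/2 = 0.5900 m from the pivot; τ = Mg(L/2) cos 30° = 4.211 N·m.
α = τ/I = 4.211/0.3903 = 10.79 rad/s².

α ≈ 10.8 rad/s²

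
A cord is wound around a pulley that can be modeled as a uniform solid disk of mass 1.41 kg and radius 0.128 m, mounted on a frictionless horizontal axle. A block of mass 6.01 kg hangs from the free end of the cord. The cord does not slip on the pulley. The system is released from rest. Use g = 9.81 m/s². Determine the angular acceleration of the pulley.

α ≈ 68.6 rad/s²

I = ½MR² = (1/2)(1.41)(0.128)² = 0.01155 kg·m².
Block: mg − T = ma. Pulley: TR = Iα. No-slip: a = αR, so T = (I/R²)a = 0.7050·a.
Then mg = (m + 0.7050)a, so a = (6.01)(9.81)/(6.01 + 0.7050) = 8.780 m/s².
α = a/R = 8.780/0.128 = 68.59 rad/s².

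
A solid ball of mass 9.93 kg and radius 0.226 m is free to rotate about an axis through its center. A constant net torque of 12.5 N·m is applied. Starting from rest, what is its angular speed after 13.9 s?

ω ≈ 856 rad/s

I = (2/5)MR² = (2/5)(9.93)(0.226)² = 0.2029 kg·m².
α = τ/I = 12.5/0.2029 = 61.61 rad/s².
ω = ω₀ + αt = 0 + (61.61)(13.9) = 856.4 rad/s.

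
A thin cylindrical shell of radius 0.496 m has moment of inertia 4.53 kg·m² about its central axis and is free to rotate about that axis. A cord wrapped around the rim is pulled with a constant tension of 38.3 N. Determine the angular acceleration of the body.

α ≈ 4.19 rad/s²

τ = F R = (38.3)(0.496) = 19.00 N·m.
Newton's second law for rotation, τ = Iα, gives α = τ/I = 19.00/4.530 = 4.194 rad/s².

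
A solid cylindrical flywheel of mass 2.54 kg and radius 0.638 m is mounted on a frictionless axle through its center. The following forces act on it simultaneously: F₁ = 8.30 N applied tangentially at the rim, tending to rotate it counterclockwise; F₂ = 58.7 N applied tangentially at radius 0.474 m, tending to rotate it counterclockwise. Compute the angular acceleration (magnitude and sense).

I = ½MR² = (1/2)(2.54)(0.638)² = 0.5169 kg·m².
Taking counterclockwise as positive: τ₁ = +(8.30)(0.638) = +5.295 N·m; τ₂ = +(58.7)(0.474) = +27.82 N·m.
Net torque τ = 33.12 N·m.
α = τ/I = 33.12/0.5169 = 64.07 rad/s².

α ≈ 64.1 rad/s², counterclockwise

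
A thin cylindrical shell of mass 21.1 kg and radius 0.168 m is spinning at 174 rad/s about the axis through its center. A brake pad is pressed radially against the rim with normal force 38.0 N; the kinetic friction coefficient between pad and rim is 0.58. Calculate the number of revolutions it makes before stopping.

≈ 387 revolutions

I = MR² = (21.1)(0.168)² = 0.5955 kg·m².
Friction force f = μN = (0.58)(38.0) = 22.04 N at the rim; torque magnitude τ = fR = 3.703 N·m, opposing ω.
|α| = τ/I = 3.703/0.5955 = 6.218 rad/s² (deceleration).
ω² = ω₀² − 2|α|θ with ω = 0 ⇒ θ = ω₀²/(2|α|) = 2435 rad = 387.5 rev.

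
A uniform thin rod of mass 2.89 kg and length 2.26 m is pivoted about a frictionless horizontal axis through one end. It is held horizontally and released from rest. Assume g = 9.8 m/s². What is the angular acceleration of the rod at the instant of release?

About the pivot, I = (1/3)ML² = (1/3)(2.89)(2.26)² = 4.920 kg·m².
The weight acts at the center, a distance L/2 = 1.130 m from the pivot; τ = Mg(L/2) = 32.00 N·m.
α = τ/I = 32.00/4.920 = 6.504 rad/s².
(Equivalently α = (3g/(2L)) = 6.504 rad/s².)

α ≈ 6.50 rad/s²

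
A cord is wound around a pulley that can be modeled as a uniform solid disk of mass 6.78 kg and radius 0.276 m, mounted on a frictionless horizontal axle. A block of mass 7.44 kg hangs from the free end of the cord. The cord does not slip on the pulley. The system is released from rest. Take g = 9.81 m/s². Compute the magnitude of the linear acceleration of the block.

I = ½MR² = (1/2)(6.78)(0.276)² = 0.2582 kg·m².
Block: mg − T = ma. Pulley: TR = Iα. No-slip: a = αR, so T = (I/R²)a = 3.390·a.
Then mg = (m + 3.390)a, so a = (7.44)(9.81)/(7.44 + 3.390) = 6.739 m/s².

a ≈ 6.74 m/s²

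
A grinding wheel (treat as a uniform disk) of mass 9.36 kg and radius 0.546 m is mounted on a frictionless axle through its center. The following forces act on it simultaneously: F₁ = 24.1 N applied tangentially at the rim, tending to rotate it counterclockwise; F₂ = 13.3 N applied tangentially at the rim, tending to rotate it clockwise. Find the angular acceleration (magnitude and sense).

I = ½MR² = (1/2)(9.36)(0.546)² = 1.395 kg·m².
Taking counterclockwise as positive: τ₁ = +(24.1)(0.546) = +13.16 N·m; τ₂ = −(13.3)(0.546) = −7.262 N·m.
Net torque τ = 5.897 N·m.
α = τ/I = 5.897/1.395 = 4.227 rad/s².

α ≈ 4.23 rad/s², counterclockwise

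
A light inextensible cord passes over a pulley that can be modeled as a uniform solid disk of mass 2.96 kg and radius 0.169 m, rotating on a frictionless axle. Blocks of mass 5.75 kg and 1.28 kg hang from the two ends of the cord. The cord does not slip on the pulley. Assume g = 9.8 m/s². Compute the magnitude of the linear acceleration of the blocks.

a ≈ 5.15 m/s²

I = ½MR² = (1/2)(2.96)(0.169)² = 0.04227 kg·m².
Heavier block: m₁g − T₁ = m₁a. Lighter block: T₂ − m₂g = m₂a.
Pulley: (T₁ − T₂)R = Iα = I(a/R), so T₁ − T₂ = (I/R²)a = (1/2)M_p a = 1.480·a.
Adding the three: (m₁ − m₂)g = (m₁ + m₂ + 1.480)a, so a = (5.75 − 1.28)(9.8)/(5.75 + 1.28 + 1.480) = 5.148 m/s².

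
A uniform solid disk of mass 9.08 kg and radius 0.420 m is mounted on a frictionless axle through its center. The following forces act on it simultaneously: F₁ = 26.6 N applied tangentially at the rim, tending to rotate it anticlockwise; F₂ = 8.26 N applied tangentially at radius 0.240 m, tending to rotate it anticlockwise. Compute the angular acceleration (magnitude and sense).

α ≈ 16.4 rad/s², anticlockwise

I = ½MR² = (1/2)(9.08)(0.420)² = 0.8009 kg·m².
Taking anticlockwise as positive: τ₁ = +(26.6)(0.420) = +11.17 N·m; τ₂ = +(8.26)(0.240) = +1.982 N·m.
Net torque τ = 13.15 N·m.
α = τ/I = 13.15/0.8009 = 16.43 rad/s².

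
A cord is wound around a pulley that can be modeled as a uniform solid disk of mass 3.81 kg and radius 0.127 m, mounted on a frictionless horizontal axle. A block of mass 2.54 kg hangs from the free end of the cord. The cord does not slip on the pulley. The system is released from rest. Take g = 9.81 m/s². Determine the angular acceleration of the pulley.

I = ½MR² = (1/2)(3.81)(0.127)² = 0.03073 kg·m².
Block: mg − T = ma. Pulley: TR = Iα. No-slip: a = αR, so T = (I/R²)a = 1.905·a.
Then mg = (m + 1.905)a, so a = (2.54)(9.81)/(2.54 + 1.905) = 5.606 m/s².
α = a/R = 5.606/0.127 = 44.14 rad/s².

α ≈ 44.1 rad/s²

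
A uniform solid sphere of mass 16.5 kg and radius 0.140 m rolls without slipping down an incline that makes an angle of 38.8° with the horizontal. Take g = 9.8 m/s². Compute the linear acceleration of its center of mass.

Translation along the incline: Mg sinθ − f = Ma.
Rotation about the center: fR = Iα with I = (2/5)MR². No-slip gives a = αR, so f = (I/R²)a = (2/5)M a.
Substituting: Mg sinθ = (1 + 0.4000)Ma, so a = g sinθ/(1 + 0.4000) = (9.8) sin 38.8° / 1.400 = 4.386 m/s².

a ≈ 4.39 m/s²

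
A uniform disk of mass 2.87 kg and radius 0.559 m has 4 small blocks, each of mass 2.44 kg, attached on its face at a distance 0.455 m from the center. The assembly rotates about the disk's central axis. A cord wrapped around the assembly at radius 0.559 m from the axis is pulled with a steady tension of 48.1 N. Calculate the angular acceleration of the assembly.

α ≈ 10.9 rad/s²

I_disk = ½MR² = ½(2.87)(0.559)² = 0.4484 kg·m².
I_blocks = 4·m·r² = 4(2.44)(0.455)² = 2.021 kg·m².
Total I = 2.469 kg·m².
τ = F r = (48.1)(0.559) = 26.89 N·m.
α = τ/I = 26.89/2.469 = 10.89 rad/s².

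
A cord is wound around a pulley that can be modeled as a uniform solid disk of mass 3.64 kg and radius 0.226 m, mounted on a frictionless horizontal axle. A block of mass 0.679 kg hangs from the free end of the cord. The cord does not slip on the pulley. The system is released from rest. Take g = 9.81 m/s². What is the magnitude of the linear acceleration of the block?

I = ½MR² = (1/2)(3.64)(0.226)² = 0.09296 kg·m².
Block: mg − T = ma. Pulley: TR = Iα. No-slip: a = αR, so T = (I/R²)a = 1.820·a.
Then mg = (m + 1.820)a, so a = (0.679)(9.81)/(0.679 + 1.820) = 2.665 m/s².

a ≈ 2.67 m/s²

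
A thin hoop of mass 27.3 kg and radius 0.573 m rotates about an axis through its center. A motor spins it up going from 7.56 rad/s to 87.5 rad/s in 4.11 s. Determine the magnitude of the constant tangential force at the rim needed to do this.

I = MR² = (27.3)(0.573)² = 8.963 kg·m².
α = Δω/Δt = (87.5 − 7.56)/4.11 = 19.45 rad/s².
The required torque is τ = Iα = (8.963)(19.45) = 174.3 N·m.
A tangential force at the rim gives τ = FR, so F = τ/R = 174.3/0.573 = 304.3 N.

F ≈ 304 N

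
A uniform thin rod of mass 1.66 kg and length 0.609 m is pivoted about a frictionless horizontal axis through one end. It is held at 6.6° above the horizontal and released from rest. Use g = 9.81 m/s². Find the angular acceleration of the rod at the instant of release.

About the pivot, I = (1/3)ML² = (1/3)(1.66)(0.609)² = 0.2052 kg·m².
The weight acts at the center, a distance L/2 = 0.3045 m from the pivot; τ = Mg(L/2) cos 6.6° = 4.926 N·m.
α = τ/I = 4.926/0.2052 = 24.00 rad/s².
(Equivalently α = (3g/(2L)) cos 6.6° = 24.00 rad/s².)

α ≈ 24.0 rad/s²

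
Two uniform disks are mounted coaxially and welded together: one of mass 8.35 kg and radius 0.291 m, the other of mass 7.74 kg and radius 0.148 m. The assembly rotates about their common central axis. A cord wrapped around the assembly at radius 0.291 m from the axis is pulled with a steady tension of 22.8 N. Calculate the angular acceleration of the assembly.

α ≈ 15.1 rad/s²

I = ½M₁R₁² + ½M₂R₂² = ½(8.35)(0.291)² + ½(7.74)(0.148)² = 0.4383 kg·m².
τ = F r = (22.8)(0.291) = 6.635 N·m.
α = τ/I = 6.635/0.4383 = 15.14 rad/s².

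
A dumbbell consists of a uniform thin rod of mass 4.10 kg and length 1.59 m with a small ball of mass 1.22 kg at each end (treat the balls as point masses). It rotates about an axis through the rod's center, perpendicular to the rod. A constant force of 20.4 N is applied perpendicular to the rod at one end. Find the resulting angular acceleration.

I_rod = (1/12)ML² = (1/12)(4.10)(1.59)² = 0.8638 kg·m².
I_balls = 2·m·(L/2)² = 2(1.22)(0.7950)² = 1.542 kg·m².
Total I = 2.406 kg·m².
τ = F·(L/2) = (20.4)(0.795) = 16.22 N·m.
α = τ/I = 16.22/2.406 = 6.741 rad/s².

α ≈ 6.74 rad/s²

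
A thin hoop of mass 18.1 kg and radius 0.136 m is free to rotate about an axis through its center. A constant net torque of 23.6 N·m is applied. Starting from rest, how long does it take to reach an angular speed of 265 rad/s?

I = MR² = (18.1)(0.136)² = 0.3348 kg·m².
α = τ/I = 23.6/0.3348 = 70.49 rad/s².
ω = αt ⇒ t = ω/α = 265/70.49 = 3.759 s.

t ≈ 3.76 s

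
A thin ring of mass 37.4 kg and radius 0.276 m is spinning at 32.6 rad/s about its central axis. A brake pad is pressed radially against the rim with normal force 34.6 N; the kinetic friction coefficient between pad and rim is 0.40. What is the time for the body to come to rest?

t ≈ 24.3 s

I = MR² = (37.4)(0.276)² = 2.849 kg·m².
Friction force f = μN = (0.40)(34.6) = 13.84 N at the rim; torque magnitude τ = fR = 3.820 N·m, opposing ω.
|α| = τ/I = 3.820/2.849 = 1.341 rad/s² (deceleration).
0 = ω₀ − |α|t ⇒ t = ω₀/|α| = 32.6/1.341 = 24.31 s.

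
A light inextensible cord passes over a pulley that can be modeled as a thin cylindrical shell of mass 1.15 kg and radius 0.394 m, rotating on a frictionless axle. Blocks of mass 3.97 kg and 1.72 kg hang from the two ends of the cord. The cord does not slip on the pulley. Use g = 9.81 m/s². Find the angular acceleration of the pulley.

I = MR² = (1.15)(0.394)² = 0.1785 kg·m².
Heavier block: m₁g − T₁ = m₁a. Lighter block: T₂ − m₂g = m₂a.
Pulley: (T₁ − T₂)R = Iα = I(a/R), so T₁ − T₂ = (I/R²)a = 1·M_p a = 1.150·a.
Adding the three: (m₁ − m₂)g = (m₁ + m₂ + 1.150)a, so a = (3.97 − 1.72)(9.81)/(3.97 + 1.72 + 1.150) = 3.227 m/s².
α = a/R = 3.227/0.394 = 8.190 rad/s².

α ≈ 8.19 rad/s²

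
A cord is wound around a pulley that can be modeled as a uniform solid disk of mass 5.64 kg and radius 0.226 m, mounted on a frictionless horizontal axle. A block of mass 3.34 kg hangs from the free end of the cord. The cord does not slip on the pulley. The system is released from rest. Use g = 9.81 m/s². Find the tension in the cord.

I = ½MR² = (1/2)(5.64)(0.226)² = 0.1440 kg·m².
Block: mg − T = ma. Pulley: TR = Iα. No-slip: a = αR, so T = (I/R²)a = 2.820·a.
Then mg = (m + 2.820)a, so a = (3.34)(9.81)/(3.34 + 2.820) = 5.319 m/s².
T = 2.820·a = 15.00 N.

T ≈ 15.0 N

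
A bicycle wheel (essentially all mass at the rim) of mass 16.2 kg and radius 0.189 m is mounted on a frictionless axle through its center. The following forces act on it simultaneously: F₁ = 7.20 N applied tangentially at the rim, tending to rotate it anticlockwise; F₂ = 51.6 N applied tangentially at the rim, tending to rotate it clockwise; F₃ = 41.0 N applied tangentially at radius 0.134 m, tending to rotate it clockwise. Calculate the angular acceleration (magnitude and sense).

α ≈ 24.0 rad/s², clockwise

I = MR² = (16.2)(0.189)² = 0.5787 kg·m².
Taking anticlockwise as positive: τ₁ = +(7.20)(0.189) = +1.361 N·m; τ₂ = −(51.6)(0.189) = −9.752 N·m; τ₃ = −(41.0)(0.134) = −5.494 N·m.
Net torque τ = -13.89 N·m.
α = τ/I = -13.89/0.5787 = -24.00 rad/s².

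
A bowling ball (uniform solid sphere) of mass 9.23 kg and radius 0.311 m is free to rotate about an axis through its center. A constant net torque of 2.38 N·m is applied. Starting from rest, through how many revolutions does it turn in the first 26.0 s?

≈ 359 revolutions

I = (2/5)MR² = (2/5)(9.23)(0.311)² = 0.3571 kg·m².
α = τ/I = 2.38/0.3571 = 6.665 rad/s².
θ = ½αt² = ½(6.665)(26.0)² = 2253 rad.
Revolutions = θ/(2π) = 358.5.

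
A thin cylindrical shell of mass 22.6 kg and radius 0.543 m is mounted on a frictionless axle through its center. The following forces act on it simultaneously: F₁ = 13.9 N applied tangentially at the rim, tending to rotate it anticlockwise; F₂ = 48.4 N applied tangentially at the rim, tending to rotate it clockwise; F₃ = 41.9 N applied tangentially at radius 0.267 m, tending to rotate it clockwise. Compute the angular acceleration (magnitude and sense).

α ≈ 4.49 rad/s², clockwise

I = MR² = (22.6)(0.543)² = 6.664 kg·m².
Taking anticlockwise as positive: τ₁ = +(13.9)(0.543) = +7.548 N·m; τ₂ = −(48.4)(0.543) = −26.28 N·m; τ₃ = −(41.9)(0.267) = −11.19 N·m.
Net torque τ = -29.92 N·m.
α = τ/I = -29.92/6.664 = -4.490 rad/s².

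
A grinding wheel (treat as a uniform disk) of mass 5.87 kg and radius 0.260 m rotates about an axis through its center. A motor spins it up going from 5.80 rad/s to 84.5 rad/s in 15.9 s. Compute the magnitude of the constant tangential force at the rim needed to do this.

I = ½MR² = (1/2)(5.87)(0.260)² = 0.1984 kg·m².
α = Δω/Δt = (84.5 − 5.80)/15.9 = 4.950 rad/s².
The required torque is τ = Iα = (0.1984)(4.950) = 0.9820 N·m.
A tangential force at the rim gives τ = FR, so F = τ/R = 0.9820/0.260 = 3.777 N.

F ≈ 3.78 N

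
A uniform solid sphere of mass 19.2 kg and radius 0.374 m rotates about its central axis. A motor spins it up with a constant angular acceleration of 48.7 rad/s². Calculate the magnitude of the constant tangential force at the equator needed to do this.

I = (2/5)MR² = (2/5)(19.2)(0.374)² = 1.074 kg·m².
The required torque is τ = Iα = (1.074)(48.70) = 52.32 N·m.
A tangential force at the equator gives τ = FR, so F = τ/R = 52.32/0.374 = 139.9 N.

F ≈ 140 N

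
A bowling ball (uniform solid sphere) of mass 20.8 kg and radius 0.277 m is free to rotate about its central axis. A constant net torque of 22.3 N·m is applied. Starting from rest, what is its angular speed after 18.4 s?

ω ≈ 643 rad/s

I = (2/5)MR² = (2/5)(20.8)(0.277)² = 0.6384 kg·m².
α = τ/I = 22.3/0.6384 = 34.93 rad/s².
ω = ω₀ + αt = 0 + (34.93)(18.4) = 642.7 rad/s.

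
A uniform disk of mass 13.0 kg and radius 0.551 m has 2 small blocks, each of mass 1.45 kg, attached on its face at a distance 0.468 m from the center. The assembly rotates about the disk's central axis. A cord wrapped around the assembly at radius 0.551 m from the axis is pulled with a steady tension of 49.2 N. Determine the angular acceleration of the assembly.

α ≈ 10.4 rad/s²

I_disk = ½MR² = ½(13.0)(0.551)² = 1.973 kg·m².
I_blocks = 2·m·r² = 2(1.45)(0.468)² = 0.6352 kg·m².
Total I = 2.609 kg·m².
τ = F r = (49.2)(0.551) = 27.11 N·m.
α = τ/I = 27.11/2.609 = 10.39 rad/s².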